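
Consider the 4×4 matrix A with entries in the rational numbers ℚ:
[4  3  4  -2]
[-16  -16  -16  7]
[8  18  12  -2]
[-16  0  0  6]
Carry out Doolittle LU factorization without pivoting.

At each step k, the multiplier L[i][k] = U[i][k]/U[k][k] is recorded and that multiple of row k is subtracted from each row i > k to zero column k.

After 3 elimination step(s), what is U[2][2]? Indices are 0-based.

U[2][2] = 4

[col 0] pivot 4
  R1 -= -4*R0 → (0, -4, 0, -1)  (L[1][0] := -4)
  R2 -= 2*R0 → (0, 12, 4, 2)  (L[2][0] := 2)
  R3 -= -4*R0 → (0, 12, 16, -2)  (L[3][0] := -4)
[col 1] pivot -4
  R2 -= -3*R1 → (0, 0, 4, -1)  (L[2][1] := -3)
  R3 -= -3*R1 → (0, 0, 16, -5)  (L[3][1] := -3)
[col 2] pivot 4
  R3 -= 4*R2 → (0, 0, 0, -1)  (L[3][2] := 4)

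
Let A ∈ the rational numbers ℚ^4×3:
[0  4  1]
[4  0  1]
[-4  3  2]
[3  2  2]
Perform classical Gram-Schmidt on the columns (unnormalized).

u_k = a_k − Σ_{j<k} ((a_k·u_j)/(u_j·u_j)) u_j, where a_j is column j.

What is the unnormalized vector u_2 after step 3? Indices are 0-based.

u_2 = (-1191/1153, 585/1153, 1116/1153, 708/1153)

Step 1: u_0 = a_0 = (0, 4, -4, 3).
Step 2: u_1 = a_1 − (-6/41)·u_0 = (4, 24/41, 99/41, 100/41).
Step 3: u_2 = a_2 − (2/41)·u_0 − (586/1153)·u_1 = (-1191/1153, 585/1153, 1116/1153, 708/1153).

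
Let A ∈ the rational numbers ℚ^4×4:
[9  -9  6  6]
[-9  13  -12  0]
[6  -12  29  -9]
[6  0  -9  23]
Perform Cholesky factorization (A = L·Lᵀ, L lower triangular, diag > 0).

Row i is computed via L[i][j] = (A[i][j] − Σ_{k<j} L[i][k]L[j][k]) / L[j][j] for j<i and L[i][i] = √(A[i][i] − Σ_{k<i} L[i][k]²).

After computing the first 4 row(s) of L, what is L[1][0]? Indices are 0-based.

Step 1: L[0][0] = √(9) = 3.
  L[1][0] = (-9) / L[0][0] = -3.
Step 2: L[1][1] = √(4) = 2.
  L[2][0] = (6) / L[0][0] = 2.
  L[2][1] = (-6) / L[1][1] = -3.
Step 3: L[2][2] = √(16) = 4.
  L[3][0] = (6) / L[0][0] = 2.
  L[3][1] = (6) / L[1][1] = 3.
  L[3][2] = (-4) / L[2][2] = -1.
Step 4: L[3][3] = √(9) = 3.

L[1][0] = -3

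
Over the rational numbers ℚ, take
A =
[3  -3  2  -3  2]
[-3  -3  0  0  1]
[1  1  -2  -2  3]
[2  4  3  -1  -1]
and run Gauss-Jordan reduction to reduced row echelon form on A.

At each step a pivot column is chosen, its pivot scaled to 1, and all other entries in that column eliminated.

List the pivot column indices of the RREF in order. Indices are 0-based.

pivot columns: 0, 1, 2, 3

pivot(0,0)=3: scale R0 → (1, -1, 2/3, -1, 2/3)
  clear (1,0): R1 −= (-3)R0 → (0, -6, 2, -3, 3)
  clear (2,0): R2 −= (1)R0 → (0, 2, -8/3, -1, 7/3)
  clear (3,0): R3 −= (2)R0 → (0, 6, 5/3, 1, -7/3)
pivot(1,1)=-6: scale R1 → (0, 1, -1/3, 1/2, -1/2)
  clear (0,1): R0 −= (-1)R1 → (1, 0, 1/3, -1/2, 1/6)
  clear (2,1): R2 −= (2)R1 → (0, 0, -2, -2, 10/3)
  clear (3,1): R3 −= (6)R1 → (0, 0, 11/3, -2, 2/3)
pivot(2,2)=-2: scale R2 → (0, 0, 1, 1, -5/3)
  clear (0,2): R0 −= (1/3)R2 → (1, 0, 0, -5/6, 13/18)
  clear (1,2): R1 −= (-1/3)R2 → (0, 1, 0, 5/6, -19/18)
  clear (3,2): R3 −= (11/3)R2 → (0, 0, 0, -17/3, 61/9)
pivot(3,3)=-17/3: scale R3 → (0, 0, 0, 1, -61/51)
  clear (0,3): R0 −= (-5/6)R3 → (1, 0, 0, 0, -14/51)
  clear (1,3): R1 −= (5/6)R3 → (0, 1, 0, 0, -1/17)
  clear (2,3): R2 −= (1)R3 → (0, 0, 1, 0, -8/17)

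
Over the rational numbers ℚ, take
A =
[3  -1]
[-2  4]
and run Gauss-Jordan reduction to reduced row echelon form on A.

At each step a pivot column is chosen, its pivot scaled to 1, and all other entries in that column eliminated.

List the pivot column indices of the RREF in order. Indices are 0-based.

[1] R0 /= 3  ⇒  (1, -1/3)
     R1 -= -2·R0  ⇒  (0, 10/3)
[2] R1 /= 10/3  ⇒  (0, 1)
     R0 -= -1/3·R1  ⇒  (1, 0)

pivot columns: 0, 1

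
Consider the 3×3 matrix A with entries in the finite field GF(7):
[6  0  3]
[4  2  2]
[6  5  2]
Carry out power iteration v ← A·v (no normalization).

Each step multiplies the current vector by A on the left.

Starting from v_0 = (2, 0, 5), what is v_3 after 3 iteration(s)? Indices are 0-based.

v_3 = (2, 4, 2)

v_0 = (2, 0, 5).
v_1 = A·v_0 = (6, 4, 1).
v_2 = A·v_1 = (4, 6, 2).
v_3 = A·v_2 = (2, 4, 2).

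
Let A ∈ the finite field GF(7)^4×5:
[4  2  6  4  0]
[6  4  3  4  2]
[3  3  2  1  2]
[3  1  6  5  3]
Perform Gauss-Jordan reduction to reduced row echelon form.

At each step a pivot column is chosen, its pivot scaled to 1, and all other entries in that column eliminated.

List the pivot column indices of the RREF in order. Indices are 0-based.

pivot columns: 0, 1, 2, 3

step 1: normalize row 0 (÷4) = (1, 4, 5, 1, 0)
  row 1: subtract 6×row0 = (0, 1, 1, 5, 2)
  row 2: subtract 3×row0 = (0, 5, 1, 5, 2)
  row 3: subtract 3×row0 = (0, 3, 5, 2, 3)
step 2: normalize row 1 (÷1) = (0, 1, 1, 5, 2)
  row 0: subtract 4×row1 = (1, 0, 1, 2, 6)
  row 2: subtract 5×row1 = (0, 0, 3, 1, 6)
  row 3: subtract 3×row1 = (0, 0, 2, 1, 4)
step 3: normalize row 2 (÷3) = (0, 0, 1, 5, 2)
  row 0: subtract 1×row2 = (1, 0, 0, 4, 4)
  row 1: subtract 1×row2 = (0, 1, 0, 0, 0)
  row 3: subtract 2×row2 = (0, 0, 0, 5, 0)
step 4: normalize row 3 (÷5) = (0, 0, 0, 1, 0)
  row 0: subtract 4×row3 = (1, 0, 0, 0, 4)
  row 2: subtract 5×row3 = (0, 0, 1, 0, 2)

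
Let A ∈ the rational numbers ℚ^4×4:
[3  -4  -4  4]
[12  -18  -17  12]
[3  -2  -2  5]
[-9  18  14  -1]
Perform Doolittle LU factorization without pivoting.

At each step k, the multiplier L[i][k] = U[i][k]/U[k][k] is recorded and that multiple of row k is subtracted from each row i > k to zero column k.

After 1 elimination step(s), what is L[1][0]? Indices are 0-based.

L[1][0] = 4

[col 0] pivot 3
  R1 -= 4*R0 → (0, -2, -1, -4)  (L[1][0] := 4)
  R2 -= 1*R0 → (0, 2, 2, 1)  (L[2][0] := 1)
  R3 -= -3*R0 → (0, 6, 2, 11)  (L[3][0] := -3)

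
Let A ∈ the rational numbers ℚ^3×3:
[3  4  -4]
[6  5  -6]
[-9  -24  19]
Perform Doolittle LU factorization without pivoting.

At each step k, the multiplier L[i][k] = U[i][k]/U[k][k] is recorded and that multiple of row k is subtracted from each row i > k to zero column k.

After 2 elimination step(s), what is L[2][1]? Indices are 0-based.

L[2][1] = 4

Step 1: pivot at (0,0) is 3.
  row1 ← row1 − (2)·row0  ⇒  L[1][0]=2, U row1=(0, -3, 2)
  row2 ← row2 − (-3)·row0  ⇒  L[2][0]=-3, U row2=(0, -12, 7)
Step 2: pivot at (1,1) is -3.
  row2 ← row2 − (4)·row1  ⇒  L[2][1]=4, U row2=(0, 0, -1)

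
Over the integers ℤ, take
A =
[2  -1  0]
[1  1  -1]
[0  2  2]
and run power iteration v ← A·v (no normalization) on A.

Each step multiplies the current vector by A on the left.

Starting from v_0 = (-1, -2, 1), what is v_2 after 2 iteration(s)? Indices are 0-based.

v_0 = (-1, -2, 1).
v_1 = A·v_0 = (0, -4, -2).
v_2 = A·v_1 = (4, -2, -12).

v_2 = (4, -2, -12)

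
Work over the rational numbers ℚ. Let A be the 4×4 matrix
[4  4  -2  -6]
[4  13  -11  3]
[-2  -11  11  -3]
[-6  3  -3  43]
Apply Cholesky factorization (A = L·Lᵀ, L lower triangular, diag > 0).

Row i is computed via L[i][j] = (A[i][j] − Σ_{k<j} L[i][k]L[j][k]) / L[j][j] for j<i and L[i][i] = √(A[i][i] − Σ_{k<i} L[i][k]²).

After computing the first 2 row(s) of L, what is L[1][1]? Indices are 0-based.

Step 1: L[0][0] = √(4) = 2.
  L[1][0] = (4) / L[0][0] = 2.
Step 2: L[1][1] = √(9) = 3.

L[1][1] = 3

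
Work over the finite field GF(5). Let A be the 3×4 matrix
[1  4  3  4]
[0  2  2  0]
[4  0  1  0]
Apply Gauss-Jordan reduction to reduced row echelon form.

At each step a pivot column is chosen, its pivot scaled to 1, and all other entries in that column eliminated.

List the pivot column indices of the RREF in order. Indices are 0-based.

pivot columns: 0, 1, 3

pivot(0,0)=1: scale R0 → (1, 4, 3, 4)
  clear (2,0): R2 −= (4)R0 → (0, 4, 4, 4)
pivot(1,1)=2: scale R1 → (0, 1, 1, 0)
  clear (0,1): R0 −= (4)R1 → (1, 0, 4, 4)
  clear (2,1): R2 −= (4)R1 → (0, 0, 0, 4)
col 2: no nonzero at/below row 2; advance.
pivot(2,3)=4: scale R2 → (0, 0, 0, 1)
  clear (0,3): R0 −= (4)R2 → (1, 0, 4, 0)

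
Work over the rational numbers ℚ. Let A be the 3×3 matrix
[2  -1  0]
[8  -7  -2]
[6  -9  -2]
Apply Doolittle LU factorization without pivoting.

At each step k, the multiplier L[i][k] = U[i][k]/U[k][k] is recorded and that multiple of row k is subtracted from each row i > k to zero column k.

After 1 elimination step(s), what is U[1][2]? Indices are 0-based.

k=0: U[0][0]=2
  eliminate (1,0): mult=4, new row 1: (0, -3, -2); set L[1][0]=4
  eliminate (2,0): mult=3, new row 2: (0, -6, -2); set L[2][0]=3

U[1][2] = -2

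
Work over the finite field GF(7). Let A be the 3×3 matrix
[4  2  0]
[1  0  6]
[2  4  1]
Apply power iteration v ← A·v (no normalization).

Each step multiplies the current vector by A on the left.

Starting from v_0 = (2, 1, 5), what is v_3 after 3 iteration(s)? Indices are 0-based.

v_0 = (2, 1, 5).
v_1 = A·v_0 = (3, 4, 6).
v_2 = A·v_1 = (6, 4, 0).
v_3 = A·v_2 = (4, 6, 0).

v_3 = (4, 6, 0)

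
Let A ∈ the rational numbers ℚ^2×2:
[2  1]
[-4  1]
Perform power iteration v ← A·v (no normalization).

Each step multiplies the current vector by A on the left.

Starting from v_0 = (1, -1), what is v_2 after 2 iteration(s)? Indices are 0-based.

v_0 = (1, -1).
v_1 = A·v_0 = (1, -5).
v_2 = A·v_1 = (-3, -9).

v_2 = (-3, -9)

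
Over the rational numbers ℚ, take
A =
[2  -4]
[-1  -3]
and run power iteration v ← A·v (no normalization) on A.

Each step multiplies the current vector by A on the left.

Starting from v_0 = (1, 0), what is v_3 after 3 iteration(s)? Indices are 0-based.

v_3 = (12, -11)

v_0 = (1, 0).
v_1 = A·v_0 = (2, -1).
v_2 = A·v_1 = (8, 1).
v_3 = A·v_2 = (12, -11).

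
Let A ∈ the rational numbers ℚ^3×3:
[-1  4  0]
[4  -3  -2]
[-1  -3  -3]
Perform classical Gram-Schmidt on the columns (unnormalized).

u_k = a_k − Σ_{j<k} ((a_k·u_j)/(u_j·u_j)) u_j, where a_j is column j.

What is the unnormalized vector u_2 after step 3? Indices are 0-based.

Step 1: u_0 = a_0 = (-1, 4, -1).
Step 2: u_1 = a_1 − (-13/18)·u_0 = (59/18, -1/9, -67/18).
Step 3: u_2 = a_2 − (-5/18)·u_0 − (205/443)·u_1 = (-795/443, -371/443, -689/443).

u_2 = (-795/443, -371/443, -689/443)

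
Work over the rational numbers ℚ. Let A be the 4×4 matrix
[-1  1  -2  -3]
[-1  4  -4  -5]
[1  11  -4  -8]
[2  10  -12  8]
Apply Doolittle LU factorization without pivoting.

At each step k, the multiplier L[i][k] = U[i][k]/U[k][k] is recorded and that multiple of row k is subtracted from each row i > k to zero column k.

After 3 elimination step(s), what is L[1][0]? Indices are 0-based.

[col 0] pivot -1
  R1 -= 1*R0 → (0, 3, -2, -2)  (L[1][0] := 1)
  R2 -= -1*R0 → (0, 12, -6, -11)  (L[2][0] := -1)
  R3 -= -2*R0 → (0, 12, -16, 2)  (L[3][0] := -2)
[col 1] pivot 3
  R2 -= 4*R1 → (0, 0, 2, -3)  (L[2][1] := 4)
  R3 -= 4*R1 → (0, 0, -8, 10)  (L[3][1] := 4)
[col 2] pivot 2
  R3 -= -4*R2 → (0, 0, 0, -2)  (L[3][2] := -4)

L[1][0] = 1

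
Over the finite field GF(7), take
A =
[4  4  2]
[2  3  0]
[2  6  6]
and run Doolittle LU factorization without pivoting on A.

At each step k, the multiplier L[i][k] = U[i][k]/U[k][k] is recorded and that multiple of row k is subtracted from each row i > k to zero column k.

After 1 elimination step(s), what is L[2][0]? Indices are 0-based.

L[2][0] = 4

k=0: U[0][0]=4
  eliminate (1,0): mult=4, new row 1: (0, 1, 6); set L[1][0]=4
  eliminate (2,0): mult=4, new row 2: (0, 4, 5); set L[2][0]=4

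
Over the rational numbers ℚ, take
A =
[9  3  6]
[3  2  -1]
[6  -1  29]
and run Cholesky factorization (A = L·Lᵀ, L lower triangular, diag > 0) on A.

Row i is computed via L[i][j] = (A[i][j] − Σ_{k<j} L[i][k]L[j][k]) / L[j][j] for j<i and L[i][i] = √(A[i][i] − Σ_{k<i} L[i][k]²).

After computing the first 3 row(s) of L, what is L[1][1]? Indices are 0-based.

Step 1: L[0][0] = √(9) = 3.
  L[1][0] = (3) / L[0][0] = 1.
Step 2: L[1][1] = √(1) = 1.
  L[2][0] = (6) / L[0][0] = 2.
  L[2][1] = (-3) / L[1][1] = -3.
Step 3: L[2][2] = √(16) = 4.

L[1][1] = 1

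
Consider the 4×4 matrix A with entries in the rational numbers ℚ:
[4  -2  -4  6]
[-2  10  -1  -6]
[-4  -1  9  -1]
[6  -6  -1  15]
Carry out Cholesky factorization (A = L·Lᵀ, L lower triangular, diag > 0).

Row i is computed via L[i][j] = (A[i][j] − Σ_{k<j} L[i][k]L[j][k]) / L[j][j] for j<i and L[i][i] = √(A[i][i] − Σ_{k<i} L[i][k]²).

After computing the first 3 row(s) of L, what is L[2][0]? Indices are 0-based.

Step 1: L[0][0] = √(4) = 2.
  L[1][0] = (-2) / L[0][0] = -1.
Step 2: L[1][1] = √(9) = 3.
  L[2][0] = (-4) / L[0][0] = -2.
  L[2][1] = (-3) / L[1][1] = -1.
Step 3: L[2][2] = √(4) = 2.

L[2][0] = -2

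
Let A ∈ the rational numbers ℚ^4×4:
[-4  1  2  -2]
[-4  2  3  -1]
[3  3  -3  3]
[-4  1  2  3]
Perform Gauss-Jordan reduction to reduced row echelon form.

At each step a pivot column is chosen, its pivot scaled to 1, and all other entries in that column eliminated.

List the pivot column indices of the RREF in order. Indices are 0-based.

pivot columns: 0, 1, 2, 3

[1] R0 /= -4  ⇒  (1, -1/4, -1/2, 1/2)
     R1 -= -4·R0  ⇒  (0, 1, 1, 1)
     R2 -= 3·R0  ⇒  (0, 15/4, -3/2, 3/2)
     R3 -= -4·R0  ⇒  (0, 0, 0, 5)
[2] R1 /= 1  ⇒  (0, 1, 1, 1)
     R0 -= -1/4·R1  ⇒  (1, 0, -1/4, 3/4)
     R2 -= 15/4·R1  ⇒  (0, 0, -21/4, -9/4)
[3] R2 /= -21/4  ⇒  (0, 0, 1, 3/7)
     R0 -= -1/4·R2  ⇒  (1, 0, 0, 6/7)
     R1 -= 1·R2  ⇒  (0, 1, 0, 4/7)
[4] R3 /= 5  ⇒  (0, 0, 0, 1)
     R0 -= 6/7·R3  ⇒  (1, 0, 0, 0)
     R1 -= 4/7·R3  ⇒  (0, 1, 0, 0)
     R2 -= 3/7·R3  ⇒  (0, 0, 1, 0)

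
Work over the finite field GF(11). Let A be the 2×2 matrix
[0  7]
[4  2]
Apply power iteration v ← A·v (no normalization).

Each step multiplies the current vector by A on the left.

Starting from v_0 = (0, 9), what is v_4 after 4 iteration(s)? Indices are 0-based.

v_0 = (0, 9).
v_1 = A·v_0 = (8, 7).
v_2 = A·v_1 = (5, 2).
v_3 = A·v_2 = (3, 2).
v_4 = A·v_3 = (3, 5).

v_4 = (3, 5)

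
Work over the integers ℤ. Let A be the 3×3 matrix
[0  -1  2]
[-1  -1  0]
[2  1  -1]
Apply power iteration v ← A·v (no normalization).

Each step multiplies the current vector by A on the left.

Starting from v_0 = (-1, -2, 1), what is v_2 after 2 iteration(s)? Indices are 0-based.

v_0 = (-1, -2, 1).
v_1 = A·v_0 = (4, 3, -5).
v_2 = A·v_1 = (-13, -7, 16).

v_2 = (-13, -7, 16)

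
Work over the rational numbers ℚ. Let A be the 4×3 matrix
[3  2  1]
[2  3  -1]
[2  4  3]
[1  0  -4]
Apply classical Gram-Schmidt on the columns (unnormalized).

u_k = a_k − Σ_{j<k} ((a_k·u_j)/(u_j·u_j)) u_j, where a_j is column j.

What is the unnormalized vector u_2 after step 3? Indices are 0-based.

Step 1: u_0 = a_0 = (3, 2, 2, 1).
Step 2: u_1 = a_1 − (10/9)·u_0 = (-4/3, 7/9, 16/9, -10/9).
Step 3: u_2 = a_2 − (1/6)·u_0 − (69/61)·u_1 = (245/122, -135/61, 40/61, -355/122).

u_2 = (245/122, -135/61, 40/61, -355/122)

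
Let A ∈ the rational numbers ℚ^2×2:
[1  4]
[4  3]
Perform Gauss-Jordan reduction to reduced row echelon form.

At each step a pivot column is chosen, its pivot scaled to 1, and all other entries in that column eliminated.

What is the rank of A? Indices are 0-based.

[1] R0 /= 1  ⇒  (1, 4)
     R1 -= 4·R0  ⇒  (0, -13)
[2] R1 /= -13  ⇒  (0, 1)
     R0 -= 4·R1  ⇒  (1, 0)

rank = 2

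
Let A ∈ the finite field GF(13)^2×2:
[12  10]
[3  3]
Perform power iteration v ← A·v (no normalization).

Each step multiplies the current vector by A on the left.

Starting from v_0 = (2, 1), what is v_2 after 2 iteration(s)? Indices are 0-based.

v_2 = (4, 12)

v_0 = (2, 1).
v_1 = A·v_0 = (8, 9).
v_2 = A·v_1 = (4, 12).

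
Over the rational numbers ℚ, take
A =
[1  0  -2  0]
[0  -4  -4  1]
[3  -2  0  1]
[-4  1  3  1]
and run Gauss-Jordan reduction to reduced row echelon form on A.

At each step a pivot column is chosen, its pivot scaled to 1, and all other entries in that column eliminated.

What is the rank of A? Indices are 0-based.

rank = 4

[1] R0 /= 1  ⇒  (1, 0, -2, 0)
     R2 -= 3·R0  ⇒  (0, -2, 6, 1)
     R3 -= -4·R0  ⇒  (0, 1, -5, 1)
[2] R1 /= -4  ⇒  (0, 1, 1, -1/4)
     R2 -= -2·R1  ⇒  (0, 0, 8, 1/2)
     R3 -= 1·R1  ⇒  (0, 0, -6, 5/4)
[3] R2 /= 8  ⇒  (0, 0, 1, 1/16)
     R0 -= -2·R2  ⇒  (1, 0, 0, 1/8)
     R1 -= 1·R2  ⇒  (0, 1, 0, -5/16)
     R3 -= -6·R2  ⇒  (0, 0, 0, 13/8)
[4] R3 /= 13/8  ⇒  (0, 0, 0, 1)
     R0 -= 1/8·R3  ⇒  (1, 0, 0, 0)
     R1 -= -5/16·R3  ⇒  (0, 1, 0, 0)
     R2 -= 1/16·R3  ⇒  (0, 0, 1, 0)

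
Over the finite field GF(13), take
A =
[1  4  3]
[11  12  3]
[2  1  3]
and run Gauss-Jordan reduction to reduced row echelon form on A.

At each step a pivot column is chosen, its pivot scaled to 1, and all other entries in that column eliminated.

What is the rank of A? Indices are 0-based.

rank = 3

step 1: normalize row 0 (÷1) = (1, 4, 3)
  row 1: subtract 11×row0 = (0, 7, 9)
  row 2: subtract 2×row0 = (0, 6, 10)
step 2: normalize row 1 (÷7) = (0, 1, 5)
  row 0: subtract 4×row1 = (1, 0, 9)
  row 2: subtract 6×row1 = (0, 0, 6)
step 3: normalize row 2 (÷6) = (0, 0, 1)
  row 0: subtract 9×row2 = (1, 0, 0)
  row 1: subtract 5×row2 = (0, 1, 0)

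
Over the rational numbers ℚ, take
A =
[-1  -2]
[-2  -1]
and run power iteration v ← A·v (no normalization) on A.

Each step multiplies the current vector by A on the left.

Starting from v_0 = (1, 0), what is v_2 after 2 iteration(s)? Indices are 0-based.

v_0 = (1, 0).
v_1 = A·v_0 = (-1, -2).
v_2 = A·v_1 = (5, 4).

v_2 = (5, 4)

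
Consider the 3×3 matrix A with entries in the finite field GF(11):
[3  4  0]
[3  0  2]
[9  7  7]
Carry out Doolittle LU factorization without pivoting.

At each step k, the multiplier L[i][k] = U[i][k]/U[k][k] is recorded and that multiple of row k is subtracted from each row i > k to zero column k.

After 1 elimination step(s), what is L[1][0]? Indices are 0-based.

Step 1: pivot at (0,0) is 3.
  row1 ← row1 − (1)·row0  ⇒  L[1][0]=1, U row1=(0, 7, 2)
  row2 ← row2 − (3)·row0  ⇒  L[2][0]=3, U row2=(0, 6, 7)

L[1][0] = 1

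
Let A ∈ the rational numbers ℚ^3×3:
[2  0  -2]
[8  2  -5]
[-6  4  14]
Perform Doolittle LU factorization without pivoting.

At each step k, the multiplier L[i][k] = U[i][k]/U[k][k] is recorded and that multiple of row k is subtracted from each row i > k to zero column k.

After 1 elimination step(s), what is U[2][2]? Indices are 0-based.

Step 1: pivot at (0,0) is 2.
  row1 ← row1 − (4)·row0  ⇒  L[1][0]=4, U row1=(0, 2, 3)
  row2 ← row2 − (-3)·row0  ⇒  L[2][0]=-3, U row2=(0, 4, 8)

U[2][2] = 8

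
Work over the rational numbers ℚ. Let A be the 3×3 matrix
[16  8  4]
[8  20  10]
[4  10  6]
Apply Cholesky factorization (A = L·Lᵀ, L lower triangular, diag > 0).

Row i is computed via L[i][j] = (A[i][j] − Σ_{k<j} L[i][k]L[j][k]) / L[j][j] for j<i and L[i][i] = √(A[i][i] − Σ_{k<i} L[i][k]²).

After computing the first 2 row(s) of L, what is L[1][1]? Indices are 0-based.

Step 1: L[0][0] = √(16) = 4.
  L[1][0] = (8) / L[0][0] = 2.
Step 2: L[1][1] = √(16) = 4.

L[1][1] = 4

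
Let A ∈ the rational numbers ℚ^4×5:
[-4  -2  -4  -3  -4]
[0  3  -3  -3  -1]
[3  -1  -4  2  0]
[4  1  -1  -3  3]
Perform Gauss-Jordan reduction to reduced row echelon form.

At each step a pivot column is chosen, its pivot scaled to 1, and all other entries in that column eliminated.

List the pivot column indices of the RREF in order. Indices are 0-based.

[1] R0 /= -4  ⇒  (1, 1/2, 1, 3/4, 1)
     R2 -= 3·R0  ⇒  (0, -5/2, -7, -1/4, -3)
     R3 -= 4·R0  ⇒  (0, -1, -5, -6, -1)
[2] R1 /= 3  ⇒  (0, 1, -1, -1, -1/3)
     R0 -= 1/2·R1  ⇒  (1, 0, 3/2, 5/4, 7/6)
     R2 -= -5/2·R1  ⇒  (0, 0, -19/2, -11/4, -23/6)
     R3 -= -1·R1  ⇒  (0, 0, -6, -7, -4/3)
[3] R2 /= -19/2  ⇒  (0, 0, 1, 11/38, 23/57)
     R0 -= 3/2·R2  ⇒  (1, 0, 0, 31/38, 32/57)
     R1 -= -1·R2  ⇒  (0, 1, 0, -27/38, 4/57)
     R3 -= -6·R2  ⇒  (0, 0, 0, -100/19, 62/57)
[4] R3 /= -100/19  ⇒  (0, 0, 0, 1, -31/150)
     R0 -= 31/38·R3  ⇒  (1, 0, 0, 0, 73/100)
     R1 -= -27/38·R3  ⇒  (0, 1, 0, 0, -23/300)
     R2 -= 11/38·R3  ⇒  (0, 0, 1, 0, 139/300)

pivot columns: 0, 1, 2, 3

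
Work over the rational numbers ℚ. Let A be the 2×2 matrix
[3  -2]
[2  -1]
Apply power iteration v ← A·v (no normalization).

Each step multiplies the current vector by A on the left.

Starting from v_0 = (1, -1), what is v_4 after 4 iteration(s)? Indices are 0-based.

v_0 = (1, -1).
v_1 = A·v_0 = (5, 3).
v_2 = A·v_1 = (9, 7).
v_3 = A·v_2 = (13, 11).
v_4 = A·v_3 = (17, 15).

v_4 = (17, 15)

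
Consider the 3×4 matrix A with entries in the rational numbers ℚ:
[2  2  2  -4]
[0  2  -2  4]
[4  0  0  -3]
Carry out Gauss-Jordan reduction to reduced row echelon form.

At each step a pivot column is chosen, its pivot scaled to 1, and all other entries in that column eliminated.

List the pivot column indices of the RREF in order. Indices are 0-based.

pivot columns: 0, 1, 2

pivot(0,0)=2: scale R0 → (1, 1, 1, -2)
  clear (2,0): R2 −= (4)R0 → (0, -4, -4, 5)
pivot(1,1)=2: scale R1 → (0, 1, -1, 2)
  clear (0,1): R0 −= (1)R1 → (1, 0, 2, -4)
  clear (2,1): R2 −= (-4)R1 → (0, 0, -8, 13)
pivot(2,2)=-8: scale R2 → (0, 0, 1, -13/8)
  clear (0,2): R0 −= (2)R2 → (1, 0, 0, -3/4)
  clear (1,2): R1 −= (-1)R2 → (0, 1, 0, 3/8)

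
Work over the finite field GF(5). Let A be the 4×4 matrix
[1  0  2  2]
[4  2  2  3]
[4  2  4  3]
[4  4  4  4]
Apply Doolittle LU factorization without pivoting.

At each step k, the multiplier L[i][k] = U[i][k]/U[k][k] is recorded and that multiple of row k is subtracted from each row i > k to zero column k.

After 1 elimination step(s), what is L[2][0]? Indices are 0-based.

L[2][0] = 4

[col 0] pivot 1
  R1 -= 4*R0 → (0, 2, 4, 0)  (L[1][0] := 4)
  R2 -= 4*R0 → (0, 2, 1, 0)  (L[2][0] := 4)
  R3 -= 4*R0 → (0, 4, 1, 1)  (L[3][0] := 4)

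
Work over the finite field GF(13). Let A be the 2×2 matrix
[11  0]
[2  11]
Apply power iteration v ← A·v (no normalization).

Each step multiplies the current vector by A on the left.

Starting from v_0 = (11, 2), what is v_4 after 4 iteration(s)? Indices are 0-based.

v_4 = (7, 4)

v_0 = (11, 2).
v_1 = A·v_0 = (4, 5).
v_2 = A·v_1 = (5, 11).
v_3 = A·v_2 = (3, 1).
v_4 = A·v_3 = (7, 4).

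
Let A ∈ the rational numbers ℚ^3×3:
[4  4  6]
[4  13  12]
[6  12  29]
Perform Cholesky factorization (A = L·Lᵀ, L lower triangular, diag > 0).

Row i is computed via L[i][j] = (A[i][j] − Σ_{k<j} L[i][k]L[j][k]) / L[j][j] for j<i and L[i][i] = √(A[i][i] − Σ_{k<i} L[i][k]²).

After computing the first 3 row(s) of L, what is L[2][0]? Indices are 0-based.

Step 1: L[0][0] = √(4) = 2.
  L[1][0] = (4) / L[0][0] = 2.
Step 2: L[1][1] = √(9) = 3.
  L[2][0] = (6) / L[0][0] = 3.
  L[2][1] = (6) / L[1][1] = 2.
Step 3: L[2][2] = √(16) = 4.

L[2][0] = 3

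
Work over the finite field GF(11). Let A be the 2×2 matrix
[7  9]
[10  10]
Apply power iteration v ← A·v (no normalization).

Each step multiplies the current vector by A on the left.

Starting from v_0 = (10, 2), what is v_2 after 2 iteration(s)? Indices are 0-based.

v_2 = (2, 1)

v_0 = (10, 2).
v_1 = A·v_0 = (0, 10).
v_2 = A·v_1 = (2, 1).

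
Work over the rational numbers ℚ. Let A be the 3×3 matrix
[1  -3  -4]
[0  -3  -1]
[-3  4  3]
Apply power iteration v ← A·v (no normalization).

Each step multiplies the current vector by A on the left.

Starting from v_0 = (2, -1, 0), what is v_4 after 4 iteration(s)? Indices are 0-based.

v_4 = (887, 113, -984)

v_0 = (2, -1, 0).
v_1 = A·v_0 = (5, 3, -10).
v_2 = A·v_1 = (36, 1, -33).
v_3 = A·v_2 = (165, 30, -203).
v_4 = A·v_3 = (887, 113, -984).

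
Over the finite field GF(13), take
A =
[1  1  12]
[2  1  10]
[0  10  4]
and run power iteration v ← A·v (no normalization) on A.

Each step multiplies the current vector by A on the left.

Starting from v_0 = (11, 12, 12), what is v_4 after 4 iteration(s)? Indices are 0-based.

v_0 = (11, 12, 12).
v_1 = A·v_0 = (11, 11, 12).
v_2 = A·v_1 = (10, 10, 2).
v_3 = A·v_2 = (5, 11, 4).
v_4 = A·v_3 = (12, 9, 9).

v_4 = (12, 9, 9)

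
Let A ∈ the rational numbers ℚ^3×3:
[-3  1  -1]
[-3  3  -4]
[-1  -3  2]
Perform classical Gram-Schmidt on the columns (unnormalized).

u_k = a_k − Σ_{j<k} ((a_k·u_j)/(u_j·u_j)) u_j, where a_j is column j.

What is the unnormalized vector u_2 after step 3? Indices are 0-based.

Step 1: u_0 = a_0 = (-3, -3, -1).
Step 2: u_1 = a_1 − (-9/19)·u_0 = (-8/19, 30/19, -66/19).
Step 3: u_2 = a_2 − (13/19)·u_0 − (-61/70)·u_1 = (24/35, -4/7, -12/35).

u_2 = (24/35, -4/7, -12/35)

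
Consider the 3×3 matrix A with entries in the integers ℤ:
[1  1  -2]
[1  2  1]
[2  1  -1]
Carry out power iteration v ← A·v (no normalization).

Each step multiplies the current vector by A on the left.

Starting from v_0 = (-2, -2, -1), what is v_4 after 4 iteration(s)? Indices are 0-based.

v_0 = (-2, -2, -1).
v_1 = A·v_0 = (-2, -7, -5).
v_2 = A·v_1 = (1, -21, -6).
v_3 = A·v_2 = (-8, -47, -13).
v_4 = A·v_3 = (-29, -115, -50).

v_4 = (-29, -115, -50)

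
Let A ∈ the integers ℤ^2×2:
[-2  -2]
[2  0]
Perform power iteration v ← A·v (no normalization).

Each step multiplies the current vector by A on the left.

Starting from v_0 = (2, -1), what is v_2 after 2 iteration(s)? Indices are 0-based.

v_0 = (2, -1).
v_1 = A·v_0 = (-2, 4).
v_2 = A·v_1 = (-4, -4).

v_2 = (-4, -4)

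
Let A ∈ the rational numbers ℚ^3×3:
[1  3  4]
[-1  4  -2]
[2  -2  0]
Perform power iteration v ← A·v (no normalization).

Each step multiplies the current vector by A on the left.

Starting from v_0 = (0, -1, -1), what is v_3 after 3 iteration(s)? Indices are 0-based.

v_0 = (0, -1, -1).
v_1 = A·v_0 = (-7, -2, 2).
v_2 = A·v_1 = (-5, -5, -10).
v_3 = A·v_2 = (-60, 5, 0).

v_3 = (-60, 5, 0)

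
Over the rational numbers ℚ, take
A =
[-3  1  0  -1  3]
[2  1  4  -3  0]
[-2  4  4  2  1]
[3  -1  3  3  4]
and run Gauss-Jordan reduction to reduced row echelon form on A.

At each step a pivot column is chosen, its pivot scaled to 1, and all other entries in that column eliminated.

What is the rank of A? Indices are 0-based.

rank = 4

[1] R0 /= -3  ⇒  (1, -1/3, 0, 1/3, -1)
     R1 -= 2·R0  ⇒  (0, 5/3, 4, -11/3, 2)
     R2 -= -2·R0  ⇒  (0, 10/3, 4, 8/3, -1)
     R3 -= 3·R0  ⇒  (0, 0, 3, 2, 7)
[2] R1 /= 5/3  ⇒  (0, 1, 12/5, -11/5, 6/5)
     R0 -= -1/3·R1  ⇒  (1, 0, 4/5, -2/5, -3/5)
     R2 -= 10/3·R1  ⇒  (0, 0, -4, 10, -5)
[3] R2 /= -4  ⇒  (0, 0, 1, -5/2, 5/4)
     R0 -= 4/5·R2  ⇒  (1, 0, 0, 8/5, -8/5)
     R1 -= 12/5·R2  ⇒  (0, 1, 0, 19/5, -9/5)
     R3 -= 3·R2  ⇒  (0, 0, 0, 19/2, 13/4)
[4] R3 /= 19/2  ⇒  (0, 0, 0, 1, 13/38)
     R0 -= 8/5·R3  ⇒  (1, 0, 0, 0, -204/95)
     R1 -= 19/5·R3  ⇒  (0, 1, 0, 0, -31/10)
     R2 -= -5/2·R3  ⇒  (0, 0, 1, 0, 40/19)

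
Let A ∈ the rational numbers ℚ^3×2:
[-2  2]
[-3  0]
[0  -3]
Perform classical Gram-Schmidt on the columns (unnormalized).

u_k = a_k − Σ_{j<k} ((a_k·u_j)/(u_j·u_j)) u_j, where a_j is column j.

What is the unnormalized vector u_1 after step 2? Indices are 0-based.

u_1 = (18/13, -12/13, -3)

Step 1: u_0 = a_0 = (-2, -3, 0).
Step 2: u_1 = a_1 − (-4/13)·u_0 = (18/13, -12/13, -3).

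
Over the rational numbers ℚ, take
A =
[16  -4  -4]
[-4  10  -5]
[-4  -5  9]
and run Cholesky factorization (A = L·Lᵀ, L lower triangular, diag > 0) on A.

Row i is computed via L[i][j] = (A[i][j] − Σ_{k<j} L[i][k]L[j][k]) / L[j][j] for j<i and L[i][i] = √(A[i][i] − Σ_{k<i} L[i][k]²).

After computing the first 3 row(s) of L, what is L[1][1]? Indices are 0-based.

Step 1: L[0][0] = √(16) = 4.
  L[1][0] = (-4) / L[0][0] = -1.
Step 2: L[1][1] = √(9) = 3.
  L[2][0] = (-4) / L[0][0] = -1.
  L[2][1] = (-6) / L[1][1] = -2.
Step 3: L[2][2] = √(4) = 2.

L[1][1] = 3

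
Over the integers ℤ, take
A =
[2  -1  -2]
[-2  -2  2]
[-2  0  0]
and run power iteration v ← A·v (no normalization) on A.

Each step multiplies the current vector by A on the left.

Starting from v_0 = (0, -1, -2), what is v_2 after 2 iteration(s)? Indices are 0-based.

v_0 = (0, -1, -2).
v_1 = A·v_0 = (5, -2, 0).
v_2 = A·v_1 = (12, -6, -10).

v_2 = (12, -6, -10)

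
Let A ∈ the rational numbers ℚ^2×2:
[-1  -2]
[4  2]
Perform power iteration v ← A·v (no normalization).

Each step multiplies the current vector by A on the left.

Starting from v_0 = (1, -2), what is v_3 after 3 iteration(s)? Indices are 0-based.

v_3 = (-21, 12)

v_0 = (1, -2).
v_1 = A·v_0 = (3, 0).
v_2 = A·v_1 = (-3, 12).
v_3 = A·v_2 = (-21, 12).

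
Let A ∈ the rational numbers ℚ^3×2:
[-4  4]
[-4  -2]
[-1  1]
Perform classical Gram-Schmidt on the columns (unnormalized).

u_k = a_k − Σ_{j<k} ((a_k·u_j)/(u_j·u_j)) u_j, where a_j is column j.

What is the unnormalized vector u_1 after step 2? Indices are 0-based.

Step 1: u_0 = a_0 = (-4, -4, -1).
Step 2: u_1 = a_1 − (-3/11)·u_0 = (32/11, -34/11, 8/11).

u_1 = (32/11, -34/11, 8/11)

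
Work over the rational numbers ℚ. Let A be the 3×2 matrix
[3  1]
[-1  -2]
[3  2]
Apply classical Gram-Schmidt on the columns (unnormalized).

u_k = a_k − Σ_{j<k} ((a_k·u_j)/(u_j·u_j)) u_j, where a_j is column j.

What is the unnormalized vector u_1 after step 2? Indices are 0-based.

u_1 = (-14/19, -27/19, 5/19)

Step 1: u_0 = a_0 = (3, -1, 3).
Step 2: u_1 = a_1 − (11/19)·u_0 = (-14/19, -27/19, 5/19).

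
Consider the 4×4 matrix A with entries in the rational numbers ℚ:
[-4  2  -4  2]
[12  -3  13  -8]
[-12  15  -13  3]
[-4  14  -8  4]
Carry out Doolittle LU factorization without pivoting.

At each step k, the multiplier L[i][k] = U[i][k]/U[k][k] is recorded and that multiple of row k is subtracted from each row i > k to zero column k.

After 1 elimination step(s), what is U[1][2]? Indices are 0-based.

U[1][2] = 1

[col 0] pivot -4
  R1 -= -3*R0 → (0, 3, 1, -2)  (L[1][0] := -3)
  R2 -= 3*R0 → (0, 9, -1, -3)  (L[2][0] := 3)
  R3 -= 1*R0 → (0, 12, -4, 2)  (L[3][0] := 1)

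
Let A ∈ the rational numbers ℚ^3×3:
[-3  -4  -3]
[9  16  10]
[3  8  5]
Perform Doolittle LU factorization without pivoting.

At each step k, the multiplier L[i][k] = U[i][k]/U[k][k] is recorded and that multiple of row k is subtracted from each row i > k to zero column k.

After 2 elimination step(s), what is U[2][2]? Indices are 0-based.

U[2][2] = 1

Step 1: pivot at (0,0) is -3.
  row1 ← row1 − (-3)·row0  ⇒  L[1][0]=-3, U row1=(0, 4, 1)
  row2 ← row2 − (-1)·row0  ⇒  L[2][0]=-1, U row2=(0, 4, 2)
Step 2: pivot at (1,1) is 4.
  row2 ← row2 − (1)·row1  ⇒  L[2][1]=1, U row2=(0, 0, 1)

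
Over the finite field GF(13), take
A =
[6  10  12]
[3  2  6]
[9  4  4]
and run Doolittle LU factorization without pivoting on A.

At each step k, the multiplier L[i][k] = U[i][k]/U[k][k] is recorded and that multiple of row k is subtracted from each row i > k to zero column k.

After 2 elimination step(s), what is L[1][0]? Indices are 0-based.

L[1][0] = 7

k=0: U[0][0]=6
  eliminate (1,0): mult=7, new row 1: (0, 10, 0); set L[1][0]=7
  eliminate (2,0): mult=8, new row 2: (0, 2, 12); set L[2][0]=8
k=1: U[1][1]=10
  eliminate (2,1): mult=8, new row 2: (0, 0, 12); set L[2][1]=8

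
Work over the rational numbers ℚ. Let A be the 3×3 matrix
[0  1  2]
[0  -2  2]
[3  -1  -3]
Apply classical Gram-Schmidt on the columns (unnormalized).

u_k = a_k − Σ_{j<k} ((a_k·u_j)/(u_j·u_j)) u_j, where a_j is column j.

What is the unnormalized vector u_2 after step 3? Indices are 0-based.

Step 1: u_0 = a_0 = (0, 0, 3).
Step 2: u_1 = a_1 − (-1/3)·u_0 = (1, -2, 0).
Step 3: u_2 = a_2 − (-1)·u_0 − (-2/5)·u_1 = (12/5, 6/5, 0).

u_2 = (12/5, 6/5, 0)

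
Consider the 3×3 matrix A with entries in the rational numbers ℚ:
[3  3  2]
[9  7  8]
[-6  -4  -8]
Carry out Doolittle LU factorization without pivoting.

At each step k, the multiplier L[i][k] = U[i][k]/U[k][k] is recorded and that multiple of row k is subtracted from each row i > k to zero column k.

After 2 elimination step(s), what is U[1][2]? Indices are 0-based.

Step 1: pivot at (0,0) is 3.
  row1 ← row1 − (3)·row0  ⇒  L[1][0]=3, U row1=(0, -2, 2)
  row2 ← row2 − (-2)·row0  ⇒  L[2][0]=-2, U row2=(0, 2, -4)
Step 2: pivot at (1,1) is -2.
  row2 ← row2 − (-1)·row1  ⇒  L[2][1]=-1, U row2=(0, 0, -2)

U[1][2] = 2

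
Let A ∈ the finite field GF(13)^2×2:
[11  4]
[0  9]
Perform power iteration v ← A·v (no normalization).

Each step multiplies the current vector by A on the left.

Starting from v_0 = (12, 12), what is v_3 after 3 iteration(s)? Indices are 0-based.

v_0 = (12, 12).
v_1 = A·v_0 = (11, 4).
v_2 = A·v_1 = (7, 10).
v_3 = A·v_2 = (0, 12).

v_3 = (0, 12)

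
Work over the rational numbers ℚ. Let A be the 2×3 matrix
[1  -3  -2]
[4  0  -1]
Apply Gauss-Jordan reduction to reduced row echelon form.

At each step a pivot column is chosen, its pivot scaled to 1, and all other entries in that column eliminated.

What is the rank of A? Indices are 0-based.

step 1: normalize row 0 (÷1) = (1, -3, -2)
  row 1: subtract 4×row0 = (0, 12, 7)
step 2: normalize row 1 (÷12) = (0, 1, 7/12)
  row 0: subtract -3×row1 = (1, 0, -1/4)

rank = 2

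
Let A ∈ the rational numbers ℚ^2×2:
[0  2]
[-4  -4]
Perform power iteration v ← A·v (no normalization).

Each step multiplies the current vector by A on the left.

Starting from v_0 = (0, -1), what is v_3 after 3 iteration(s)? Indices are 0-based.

v_3 = (-16, 0)

v_0 = (0, -1).
v_1 = A·v_0 = (-2, 4).
v_2 = A·v_1 = (8, -8).
v_3 = A·v_2 = (-16, 0).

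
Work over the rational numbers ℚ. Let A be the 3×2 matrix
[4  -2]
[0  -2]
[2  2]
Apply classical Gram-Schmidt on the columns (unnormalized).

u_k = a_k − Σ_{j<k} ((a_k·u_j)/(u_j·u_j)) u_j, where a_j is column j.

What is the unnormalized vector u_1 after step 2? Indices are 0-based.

Step 1: u_0 = a_0 = (4, 0, 2).
Step 2: u_1 = a_1 − (-1/5)·u_0 = (-6/5, -2, 12/5).

u_1 = (-6/5, -2, 12/5)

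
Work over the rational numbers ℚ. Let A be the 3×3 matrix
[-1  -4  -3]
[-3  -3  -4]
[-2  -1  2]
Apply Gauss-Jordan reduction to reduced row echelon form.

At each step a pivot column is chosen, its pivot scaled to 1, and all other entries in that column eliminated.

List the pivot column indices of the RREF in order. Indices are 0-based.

[1] R0 /= -1  ⇒  (1, 4, 3)
     R1 -= -3·R0  ⇒  (0, 9, 5)
     R2 -= -2·R0  ⇒  (0, 7, 8)
[2] R1 /= 9  ⇒  (0, 1, 5/9)
     R0 -= 4·R1  ⇒  (1, 0, 7/9)
     R2 -= 7·R1  ⇒  (0, 0, 37/9)
[3] R2 /= 37/9  ⇒  (0, 0, 1)
     R0 -= 7/9·R2  ⇒  (1, 0, 0)
     R1 -= 5/9·R2  ⇒  (0, 1, 0)

pivot columns: 0, 1, 2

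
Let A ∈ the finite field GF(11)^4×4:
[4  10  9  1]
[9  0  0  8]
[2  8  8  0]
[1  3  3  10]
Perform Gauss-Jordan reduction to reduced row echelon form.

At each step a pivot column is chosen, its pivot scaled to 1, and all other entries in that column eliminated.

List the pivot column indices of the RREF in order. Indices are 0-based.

step 1: normalize row 0 (÷4) = (1, 8, 5, 3)
  row 1: subtract 9×row0 = (0, 5, 10, 3)
  row 2: subtract 2×row0 = (0, 3, 9, 5)
  row 3: subtract 1×row0 = (0, 6, 9, 7)
step 2: normalize row 1 (÷5) = (0, 1, 2, 5)
  row 0: subtract 8×row1 = (1, 0, 0, 7)
  row 2: subtract 3×row1 = (0, 0, 3, 1)
  row 3: subtract 6×row1 = (0, 0, 8, 10)
step 3: normalize row 2 (÷3) = (0, 0, 1, 4)
  row 1: subtract 2×row2 = (0, 1, 0, 8)
  row 3: subtract 8×row2 = (0, 0, 0, 0)
skip col 3 (zero from row 3)

pivot columns: 0, 1, 2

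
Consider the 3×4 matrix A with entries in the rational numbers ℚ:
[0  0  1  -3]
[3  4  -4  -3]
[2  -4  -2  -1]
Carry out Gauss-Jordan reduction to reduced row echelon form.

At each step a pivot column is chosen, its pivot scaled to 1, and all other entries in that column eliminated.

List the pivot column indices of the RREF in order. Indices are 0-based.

[1] R0 <-> R1
[1] R0 /= 3  ⇒  (1, 4/3, -4/3, -1)
     R2 -= 2·R0  ⇒  (0, -20/3, 2/3, 1)
[2] R1 <-> R2
[2] R1 /= -20/3  ⇒  (0, 1, -1/10, -3/20)
     R0 -= 4/3·R1  ⇒  (1, 0, -6/5, -4/5)
[3] R2 /= 1  ⇒  (0, 0, 1, -3)
     R0 -= -6/5·R2  ⇒  (1, 0, 0, -22/5)
     R1 -= -1/10·R2  ⇒  (0, 1, 0, -9/20)

pivot columns: 0, 1, 2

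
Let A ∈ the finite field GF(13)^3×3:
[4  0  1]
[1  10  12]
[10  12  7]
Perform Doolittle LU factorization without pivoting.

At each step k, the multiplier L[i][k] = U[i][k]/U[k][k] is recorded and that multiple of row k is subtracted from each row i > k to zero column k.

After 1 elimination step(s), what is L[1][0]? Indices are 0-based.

k=0: U[0][0]=4
  eliminate (1,0): mult=10, new row 1: (0, 10, 2); set L[1][0]=10
  eliminate (2,0): mult=9, new row 2: (0, 12, 11); set L[2][0]=9

L[1][0] = 10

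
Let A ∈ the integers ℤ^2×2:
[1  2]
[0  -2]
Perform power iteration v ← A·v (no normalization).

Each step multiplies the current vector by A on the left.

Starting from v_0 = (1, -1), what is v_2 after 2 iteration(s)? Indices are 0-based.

v_0 = (1, -1).
v_1 = A·v_0 = (-1, 2).
v_2 = A·v_1 = (3, -4).

v_2 = (3, -4)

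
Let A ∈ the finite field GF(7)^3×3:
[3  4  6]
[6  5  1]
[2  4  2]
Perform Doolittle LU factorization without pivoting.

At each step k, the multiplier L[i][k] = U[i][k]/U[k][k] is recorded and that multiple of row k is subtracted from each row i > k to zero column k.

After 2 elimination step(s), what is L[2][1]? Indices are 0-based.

k=0: U[0][0]=3
  eliminate (1,0): mult=2, new row 1: (0, 4, 3); set L[1][0]=2
  eliminate (2,0): mult=3, new row 2: (0, 6, 5); set L[2][0]=3
k=1: U[1][1]=4
  eliminate (2,1): mult=5, new row 2: (0, 0, 4); set L[2][1]=5

L[2][1] = 5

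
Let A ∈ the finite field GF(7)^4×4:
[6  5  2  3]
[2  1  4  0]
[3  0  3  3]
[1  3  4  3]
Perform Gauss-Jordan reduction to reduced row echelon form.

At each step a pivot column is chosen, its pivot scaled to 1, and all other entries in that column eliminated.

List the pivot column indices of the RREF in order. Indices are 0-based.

pivot(0,0)=6: scale R0 → (1, 2, 5, 4)
  clear (1,0): R1 −= (2)R0 → (0, 4, 1, 6)
  clear (2,0): R2 −= (3)R0 → (0, 1, 2, 5)
  clear (3,0): R3 −= (1)R0 → (0, 1, 6, 6)
pivot(1,1)=4: scale R1 → (0, 1, 2, 5)
  clear (0,1): R0 −= (2)R1 → (1, 0, 1, 1)
  clear (2,1): R2 −= (1)R1 → (0, 0, 0, 0)
  clear (3,1): R3 −= (1)R1 → (0, 0, 4, 1)
pivot(2,2): swap R2↔R3
pivot(2,2)=4: scale R2 → (0, 0, 1, 2)
  clear (0,2): R0 −= (1)R2 → (1, 0, 0, 6)
  clear (1,2): R1 −= (2)R2 → (0, 1, 0, 1)
col 3: no nonzero at/below row 3; advance.

pivot columns: 0, 1, 2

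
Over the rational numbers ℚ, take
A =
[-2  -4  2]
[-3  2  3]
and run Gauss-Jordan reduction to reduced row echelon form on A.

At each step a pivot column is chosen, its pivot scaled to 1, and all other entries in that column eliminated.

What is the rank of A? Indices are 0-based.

step 1: normalize row 0 (÷-2) = (1, 2, -1)
  row 1: subtract -3×row0 = (0, 8, 0)
step 2: normalize row 1 (÷8) = (0, 1, 0)
  row 0: subtract 2×row1 = (1, 0, -1)

rank = 2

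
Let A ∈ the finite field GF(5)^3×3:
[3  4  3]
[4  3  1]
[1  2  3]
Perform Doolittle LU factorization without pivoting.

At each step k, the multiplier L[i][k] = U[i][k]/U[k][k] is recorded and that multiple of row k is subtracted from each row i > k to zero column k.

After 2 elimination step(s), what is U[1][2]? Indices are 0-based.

U[1][2] = 2

[col 0] pivot 3
  R1 -= 3*R0 → (0, 1, 2)  (L[1][0] := 3)
  R2 -= 2*R0 → (0, 4, 2)  (L[2][0] := 2)
[col 1] pivot 1
  R2 -= 4*R1 → (0, 0, 4)  (L[2][1] := 4)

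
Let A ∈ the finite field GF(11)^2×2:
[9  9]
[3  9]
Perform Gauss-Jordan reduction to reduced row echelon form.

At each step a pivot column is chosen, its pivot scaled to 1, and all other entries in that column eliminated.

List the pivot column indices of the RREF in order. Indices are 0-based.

step 1: normalize row 0 (÷9) = (1, 1)
  row 1: subtract 3×row0 = (0, 6)
step 2: normalize row 1 (÷6) = (0, 1)
  row 0: subtract 1×row1 = (1, 0)

pivot columns: 0, 1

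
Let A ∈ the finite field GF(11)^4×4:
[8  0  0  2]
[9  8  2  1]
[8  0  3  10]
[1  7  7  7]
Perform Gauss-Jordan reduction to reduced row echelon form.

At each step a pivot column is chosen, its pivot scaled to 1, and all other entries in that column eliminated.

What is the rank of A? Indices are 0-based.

pivot(0,0)=8: scale R0 → (1, 0, 0, 3)
  clear (1,0): R1 −= (9)R0 → (0, 8, 2, 7)
  clear (2,0): R2 −= (8)R0 → (0, 0, 3, 8)
  clear (3,0): R3 −= (1)R0 → (0, 7, 7, 4)
pivot(1,1)=8: scale R1 → (0, 1, 3, 5)
  clear (3,1): R3 −= (7)R1 → (0, 0, 8, 2)
pivot(2,2)=3: scale R2 → (0, 0, 1, 10)
  clear (1,2): R1 −= (3)R2 → (0, 1, 0, 8)
  clear (3,2): R3 −= (8)R2 → (0, 0, 0, 10)
pivot(3,3)=10: scale R3 → (0, 0, 0, 1)
  clear (0,3): R0 −= (3)R3 → (1, 0, 0, 0)
  clear (1,3): R1 −= (8)R3 → (0, 1, 0, 0)
  clear (2,3): R2 −= (10)R3 → (0, 0, 1, 0)

rank = 4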